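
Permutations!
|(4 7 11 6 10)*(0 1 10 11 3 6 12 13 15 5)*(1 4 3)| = |(0 4 7 1 10 3 6 11 12 13 15 5)| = 12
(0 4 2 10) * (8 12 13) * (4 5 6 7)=[5, 1, 10, 3, 2, 6, 7, 4, 12, 9, 0, 11, 13, 8]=(0 5 6 7 4 2 10)(8 12 13)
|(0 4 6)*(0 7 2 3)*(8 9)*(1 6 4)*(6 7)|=10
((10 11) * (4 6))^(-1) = (4 6)(10 11)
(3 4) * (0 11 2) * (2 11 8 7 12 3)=(0 8 7 12 3 4 2)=[8, 1, 0, 4, 2, 5, 6, 12, 7, 9, 10, 11, 3]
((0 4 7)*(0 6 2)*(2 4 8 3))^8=(8)(4 6 7)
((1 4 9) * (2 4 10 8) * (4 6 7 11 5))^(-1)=(1 9 4 5 11 7 6 2 8 10)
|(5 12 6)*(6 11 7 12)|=6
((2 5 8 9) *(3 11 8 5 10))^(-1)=(2 9 8 11 3 10)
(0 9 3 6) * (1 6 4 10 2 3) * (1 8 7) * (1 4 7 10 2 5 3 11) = (0 9 8 10 5 3 7 4 2 11 1 6) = [9, 6, 11, 7, 2, 3, 0, 4, 10, 8, 5, 1]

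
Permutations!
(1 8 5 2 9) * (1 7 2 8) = (2 9 7)(5 8) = [0, 1, 9, 3, 4, 8, 6, 2, 5, 7]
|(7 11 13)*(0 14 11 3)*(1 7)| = |(0 14 11 13 1 7 3)| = 7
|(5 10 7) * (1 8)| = |(1 8)(5 10 7)| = 6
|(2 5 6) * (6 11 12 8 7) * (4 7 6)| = 6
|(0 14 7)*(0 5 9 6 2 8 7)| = 6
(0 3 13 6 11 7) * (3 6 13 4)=(13)(0 6 11 7)(3 4)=[6, 1, 2, 4, 3, 5, 11, 0, 8, 9, 10, 7, 12, 13]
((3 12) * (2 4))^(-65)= ((2 4)(3 12))^(-65)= (2 4)(3 12)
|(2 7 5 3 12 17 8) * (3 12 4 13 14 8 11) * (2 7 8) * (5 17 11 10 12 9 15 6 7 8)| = 14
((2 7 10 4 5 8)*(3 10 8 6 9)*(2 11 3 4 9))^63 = (2 11 9 6 8 10 5 7 3 4)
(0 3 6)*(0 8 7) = (0 3 6 8 7) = [3, 1, 2, 6, 4, 5, 8, 0, 7]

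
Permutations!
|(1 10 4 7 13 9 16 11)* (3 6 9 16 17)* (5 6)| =|(1 10 4 7 13 16 11)(3 5 6 9 17)| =35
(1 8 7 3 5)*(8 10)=(1 10 8 7 3 5)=[0, 10, 2, 5, 4, 1, 6, 3, 7, 9, 8]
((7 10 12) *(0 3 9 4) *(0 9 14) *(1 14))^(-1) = ((0 3 1 14)(4 9)(7 10 12))^(-1) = (0 14 1 3)(4 9)(7 12 10)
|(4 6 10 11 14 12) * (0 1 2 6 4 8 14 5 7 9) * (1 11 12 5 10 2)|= 18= |(0 11 10 12 8 14 5 7 9)(2 6)|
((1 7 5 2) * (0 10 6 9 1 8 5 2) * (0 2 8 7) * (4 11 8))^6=(11)(0 10 6 9 1)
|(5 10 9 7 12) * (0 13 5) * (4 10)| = 8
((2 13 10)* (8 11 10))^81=((2 13 8 11 10))^81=(2 13 8 11 10)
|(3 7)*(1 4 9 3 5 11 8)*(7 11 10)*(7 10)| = |(1 4 9 3 11 8)(5 7)| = 6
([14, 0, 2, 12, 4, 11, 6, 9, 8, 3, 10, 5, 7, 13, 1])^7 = (0 14 1)(3 9 7 12)(5 11)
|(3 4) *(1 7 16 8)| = |(1 7 16 8)(3 4)| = 4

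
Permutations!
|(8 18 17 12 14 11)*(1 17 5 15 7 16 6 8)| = |(1 17 12 14 11)(5 15 7 16 6 8 18)| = 35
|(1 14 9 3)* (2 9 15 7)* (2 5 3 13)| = 6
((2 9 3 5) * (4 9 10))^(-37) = ((2 10 4 9 3 5))^(-37) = (2 5 3 9 4 10)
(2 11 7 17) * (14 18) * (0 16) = (0 16)(2 11 7 17)(14 18) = [16, 1, 11, 3, 4, 5, 6, 17, 8, 9, 10, 7, 12, 13, 18, 15, 0, 2, 14]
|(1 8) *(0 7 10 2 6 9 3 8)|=|(0 7 10 2 6 9 3 8 1)|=9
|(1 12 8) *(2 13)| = 6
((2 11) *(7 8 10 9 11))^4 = (2 9 8)(7 11 10) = ((2 7 8 10 9 11))^4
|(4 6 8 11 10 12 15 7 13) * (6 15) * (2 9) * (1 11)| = 12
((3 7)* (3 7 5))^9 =(7)(3 5)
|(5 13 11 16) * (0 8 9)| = |(0 8 9)(5 13 11 16)| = 12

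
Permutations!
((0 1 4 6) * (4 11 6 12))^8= (12)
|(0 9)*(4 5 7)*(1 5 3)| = |(0 9)(1 5 7 4 3)| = 10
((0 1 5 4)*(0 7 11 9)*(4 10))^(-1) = (0 9 11 7 4 10 5 1)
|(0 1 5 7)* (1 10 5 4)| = |(0 10 5 7)(1 4)| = 4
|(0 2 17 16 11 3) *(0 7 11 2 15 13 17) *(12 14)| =6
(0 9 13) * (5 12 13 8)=(0 9 8 5 12 13)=[9, 1, 2, 3, 4, 12, 6, 7, 5, 8, 10, 11, 13, 0]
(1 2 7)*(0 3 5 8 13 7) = (0 3 5 8 13 7 1 2) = [3, 2, 0, 5, 4, 8, 6, 1, 13, 9, 10, 11, 12, 7]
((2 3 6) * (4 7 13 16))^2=(2 6 3)(4 13)(7 16)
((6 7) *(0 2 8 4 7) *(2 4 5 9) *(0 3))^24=(9)(0 3 6 7 4)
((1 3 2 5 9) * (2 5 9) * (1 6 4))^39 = (1 9 3 6 5 4 2) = ((1 3 5 2 9 6 4))^39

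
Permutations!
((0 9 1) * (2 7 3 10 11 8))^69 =((0 9 1)(2 7 3 10 11 8))^69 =(2 10)(3 8)(7 11)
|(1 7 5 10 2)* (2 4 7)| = 4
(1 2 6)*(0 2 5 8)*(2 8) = [8, 5, 6, 3, 4, 2, 1, 7, 0] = (0 8)(1 5 2 6)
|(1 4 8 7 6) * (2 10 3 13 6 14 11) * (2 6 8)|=11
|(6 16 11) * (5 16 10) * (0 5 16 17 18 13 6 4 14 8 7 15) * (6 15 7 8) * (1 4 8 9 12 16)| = |(0 5 17 18 13 15)(1 4 14 6 10)(8 9 12 16 11)| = 30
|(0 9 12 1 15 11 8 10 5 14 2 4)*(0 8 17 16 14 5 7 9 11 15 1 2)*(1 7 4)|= |(0 11 17 16 14)(1 7 9 12 2)(4 8 10)|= 15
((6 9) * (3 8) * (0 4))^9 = (0 4)(3 8)(6 9)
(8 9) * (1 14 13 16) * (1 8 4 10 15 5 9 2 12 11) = [0, 14, 12, 3, 10, 9, 6, 7, 2, 4, 15, 1, 11, 16, 13, 5, 8] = (1 14 13 16 8 2 12 11)(4 10 15 5 9)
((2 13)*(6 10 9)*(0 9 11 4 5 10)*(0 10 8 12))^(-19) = ((0 9 6 10 11 4 5 8 12)(2 13))^(-19) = (0 12 8 5 4 11 10 6 9)(2 13)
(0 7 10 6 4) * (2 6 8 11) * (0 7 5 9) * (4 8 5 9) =(0 9)(2 6 8 11)(4 7 10 5) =[9, 1, 6, 3, 7, 4, 8, 10, 11, 0, 5, 2]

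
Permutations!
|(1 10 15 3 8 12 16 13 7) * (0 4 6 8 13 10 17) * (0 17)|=12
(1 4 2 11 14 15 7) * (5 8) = (1 4 2 11 14 15 7)(5 8) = [0, 4, 11, 3, 2, 8, 6, 1, 5, 9, 10, 14, 12, 13, 15, 7]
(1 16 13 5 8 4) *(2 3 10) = (1 16 13 5 8 4)(2 3 10) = [0, 16, 3, 10, 1, 8, 6, 7, 4, 9, 2, 11, 12, 5, 14, 15, 13]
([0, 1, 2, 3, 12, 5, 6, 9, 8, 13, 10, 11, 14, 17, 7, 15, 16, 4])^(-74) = [0, 1, 2, 3, 7, 5, 6, 17, 8, 4, 10, 11, 9, 12, 13, 15, 16, 14]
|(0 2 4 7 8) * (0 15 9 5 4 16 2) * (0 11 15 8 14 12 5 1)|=10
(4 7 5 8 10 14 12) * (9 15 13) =[0, 1, 2, 3, 7, 8, 6, 5, 10, 15, 14, 11, 4, 9, 12, 13] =(4 7 5 8 10 14 12)(9 15 13)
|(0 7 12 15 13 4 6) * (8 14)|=|(0 7 12 15 13 4 6)(8 14)|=14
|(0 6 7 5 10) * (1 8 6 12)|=8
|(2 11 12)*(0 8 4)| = |(0 8 4)(2 11 12)| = 3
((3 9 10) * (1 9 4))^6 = ((1 9 10 3 4))^6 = (1 9 10 3 4)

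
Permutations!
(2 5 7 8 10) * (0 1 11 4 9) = (0 1 11 4 9)(2 5 7 8 10) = [1, 11, 5, 3, 9, 7, 6, 8, 10, 0, 2, 4]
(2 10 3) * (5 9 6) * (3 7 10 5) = (2 5 9 6 3)(7 10) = [0, 1, 5, 2, 4, 9, 3, 10, 8, 6, 7]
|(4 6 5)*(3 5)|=4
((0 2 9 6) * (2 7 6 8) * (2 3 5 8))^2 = ((0 7 6)(2 9)(3 5 8))^2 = (9)(0 6 7)(3 8 5)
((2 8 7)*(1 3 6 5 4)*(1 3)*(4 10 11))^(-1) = ((2 8 7)(3 6 5 10 11 4))^(-1) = (2 7 8)(3 4 11 10 5 6)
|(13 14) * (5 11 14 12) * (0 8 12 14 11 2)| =|(0 8 12 5 2)(13 14)| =10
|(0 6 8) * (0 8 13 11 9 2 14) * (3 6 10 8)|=10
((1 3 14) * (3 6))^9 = ((1 6 3 14))^9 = (1 6 3 14)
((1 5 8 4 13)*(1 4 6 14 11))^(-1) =(1 11 14 6 8 5)(4 13)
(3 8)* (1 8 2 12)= (1 8 3 2 12)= [0, 8, 12, 2, 4, 5, 6, 7, 3, 9, 10, 11, 1]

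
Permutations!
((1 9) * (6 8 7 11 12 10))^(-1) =((1 9)(6 8 7 11 12 10))^(-1) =(1 9)(6 10 12 11 7 8)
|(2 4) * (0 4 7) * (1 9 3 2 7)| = |(0 4 7)(1 9 3 2)| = 12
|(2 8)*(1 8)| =|(1 8 2)| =3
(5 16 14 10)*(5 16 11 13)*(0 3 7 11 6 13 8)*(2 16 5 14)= (0 3 7 11 8)(2 16)(5 6 13 14 10)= [3, 1, 16, 7, 4, 6, 13, 11, 0, 9, 5, 8, 12, 14, 10, 15, 2]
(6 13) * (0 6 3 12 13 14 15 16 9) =(0 6 14 15 16 9)(3 12 13) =[6, 1, 2, 12, 4, 5, 14, 7, 8, 0, 10, 11, 13, 3, 15, 16, 9]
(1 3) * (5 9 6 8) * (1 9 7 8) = [0, 3, 2, 9, 4, 7, 1, 8, 5, 6] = (1 3 9 6)(5 7 8)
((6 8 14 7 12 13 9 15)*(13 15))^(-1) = ((6 8 14 7 12 15)(9 13))^(-1) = (6 15 12 7 14 8)(9 13)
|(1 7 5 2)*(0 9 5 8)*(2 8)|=12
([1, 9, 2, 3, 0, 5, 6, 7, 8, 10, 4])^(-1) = (0 4 10 9 1)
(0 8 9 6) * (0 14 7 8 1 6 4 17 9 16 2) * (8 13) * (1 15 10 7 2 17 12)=(0 15 10 7 13 8 16 17 9 4 12 1 6 14 2)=[15, 6, 0, 3, 12, 5, 14, 13, 16, 4, 7, 11, 1, 8, 2, 10, 17, 9]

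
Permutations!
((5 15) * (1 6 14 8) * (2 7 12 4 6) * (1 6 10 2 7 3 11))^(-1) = (1 11 3 2 10 4 12 7)(5 15)(6 8 14)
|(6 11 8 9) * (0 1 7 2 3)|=|(0 1 7 2 3)(6 11 8 9)|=20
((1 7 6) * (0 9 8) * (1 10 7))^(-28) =(0 8 9)(6 7 10) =((0 9 8)(6 10 7))^(-28)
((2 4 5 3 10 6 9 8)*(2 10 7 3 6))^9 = (2 5 9 10 4 6 8)(3 7)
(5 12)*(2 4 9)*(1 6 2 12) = [0, 6, 4, 3, 9, 1, 2, 7, 8, 12, 10, 11, 5] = (1 6 2 4 9 12 5)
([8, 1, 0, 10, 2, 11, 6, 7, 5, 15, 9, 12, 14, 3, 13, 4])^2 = [5, 1, 8, 9, 0, 12, 6, 7, 11, 4, 15, 14, 13, 10, 3, 2]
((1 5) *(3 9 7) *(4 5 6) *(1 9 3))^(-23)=(1 6 4 5 9 7)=((1 6 4 5 9 7))^(-23)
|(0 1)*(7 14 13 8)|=|(0 1)(7 14 13 8)|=4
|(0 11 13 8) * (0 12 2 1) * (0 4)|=8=|(0 11 13 8 12 2 1 4)|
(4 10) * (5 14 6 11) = [0, 1, 2, 3, 10, 14, 11, 7, 8, 9, 4, 5, 12, 13, 6] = (4 10)(5 14 6 11)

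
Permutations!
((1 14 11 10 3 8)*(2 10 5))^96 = (14)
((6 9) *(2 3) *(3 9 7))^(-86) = ((2 9 6 7 3))^(-86) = (2 3 7 6 9)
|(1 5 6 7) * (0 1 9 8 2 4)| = 9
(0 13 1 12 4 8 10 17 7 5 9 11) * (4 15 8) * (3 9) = [13, 12, 2, 9, 4, 3, 6, 5, 10, 11, 17, 0, 15, 1, 14, 8, 16, 7] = (0 13 1 12 15 8 10 17 7 5 3 9 11)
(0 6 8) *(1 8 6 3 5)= (0 3 5 1 8)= [3, 8, 2, 5, 4, 1, 6, 7, 0]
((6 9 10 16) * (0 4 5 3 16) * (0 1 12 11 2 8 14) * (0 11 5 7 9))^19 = ((0 4 7 9 10 1 12 5 3 16 6)(2 8 14 11))^19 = (0 3 1 7 6 5 10 4 16 12 9)(2 11 14 8)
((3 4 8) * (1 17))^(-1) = (1 17)(3 8 4)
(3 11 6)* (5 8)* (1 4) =(1 4)(3 11 6)(5 8) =[0, 4, 2, 11, 1, 8, 3, 7, 5, 9, 10, 6]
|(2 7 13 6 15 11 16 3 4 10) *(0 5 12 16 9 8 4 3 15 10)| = |(0 5 12 16 15 11 9 8 4)(2 7 13 6 10)| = 45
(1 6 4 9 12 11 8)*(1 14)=(1 6 4 9 12 11 8 14)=[0, 6, 2, 3, 9, 5, 4, 7, 14, 12, 10, 8, 11, 13, 1]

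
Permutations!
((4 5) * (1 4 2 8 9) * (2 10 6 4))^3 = ((1 2 8 9)(4 5 10 6))^3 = (1 9 8 2)(4 6 10 5)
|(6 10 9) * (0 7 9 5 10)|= |(0 7 9 6)(5 10)|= 4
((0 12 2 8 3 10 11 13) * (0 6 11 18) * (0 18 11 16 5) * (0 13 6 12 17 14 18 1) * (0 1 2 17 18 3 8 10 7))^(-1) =(0 7 3 14 17 12 13 5 16 6 11 10 2 18)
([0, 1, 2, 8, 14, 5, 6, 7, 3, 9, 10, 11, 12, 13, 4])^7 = [0, 1, 2, 8, 14, 5, 6, 7, 3, 9, 10, 11, 12, 13, 4]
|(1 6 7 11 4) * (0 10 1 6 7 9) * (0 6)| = 6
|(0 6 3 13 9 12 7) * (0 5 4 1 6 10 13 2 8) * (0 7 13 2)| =30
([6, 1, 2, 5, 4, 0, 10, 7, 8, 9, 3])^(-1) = (0 5 3 10 6)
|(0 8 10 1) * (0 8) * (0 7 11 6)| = |(0 7 11 6)(1 8 10)| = 12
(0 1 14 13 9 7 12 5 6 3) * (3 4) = (0 1 14 13 9 7 12 5 6 4 3) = [1, 14, 2, 0, 3, 6, 4, 12, 8, 7, 10, 11, 5, 9, 13]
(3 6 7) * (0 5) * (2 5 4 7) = (0 4 7 3 6 2 5) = [4, 1, 5, 6, 7, 0, 2, 3]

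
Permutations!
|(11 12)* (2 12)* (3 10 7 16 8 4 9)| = 21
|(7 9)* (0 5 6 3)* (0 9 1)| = |(0 5 6 3 9 7 1)| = 7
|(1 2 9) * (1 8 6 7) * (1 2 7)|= |(1 7 2 9 8 6)|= 6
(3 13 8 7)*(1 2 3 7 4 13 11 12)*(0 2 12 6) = (0 2 3 11 6)(1 12)(4 13 8) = [2, 12, 3, 11, 13, 5, 0, 7, 4, 9, 10, 6, 1, 8]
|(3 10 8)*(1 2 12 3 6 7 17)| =|(1 2 12 3 10 8 6 7 17)| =9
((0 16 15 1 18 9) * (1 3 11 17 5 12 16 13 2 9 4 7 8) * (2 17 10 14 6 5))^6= (0 13 17 2 9)(1 18 4 7 8)(3 12 14)(5 10 15)(6 11 16)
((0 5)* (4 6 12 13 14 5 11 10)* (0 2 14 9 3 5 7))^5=(0 12 2 10 9 7 6 5 11 13 14 4 3)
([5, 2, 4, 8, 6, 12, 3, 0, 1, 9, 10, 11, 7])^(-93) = (0 7 12 5)(1 6)(2 3)(4 8)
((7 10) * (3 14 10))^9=(3 14 10 7)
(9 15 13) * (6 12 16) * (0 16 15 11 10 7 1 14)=[16, 14, 2, 3, 4, 5, 12, 1, 8, 11, 7, 10, 15, 9, 0, 13, 6]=(0 16 6 12 15 13 9 11 10 7 1 14)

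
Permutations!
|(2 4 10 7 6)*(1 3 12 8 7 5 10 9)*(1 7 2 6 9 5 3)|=14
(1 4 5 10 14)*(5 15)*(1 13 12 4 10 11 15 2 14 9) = (1 10 9)(2 14 13 12 4)(5 11 15) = [0, 10, 14, 3, 2, 11, 6, 7, 8, 1, 9, 15, 4, 12, 13, 5]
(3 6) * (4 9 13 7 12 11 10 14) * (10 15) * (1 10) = (1 10 14 4 9 13 7 12 11 15)(3 6) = [0, 10, 2, 6, 9, 5, 3, 12, 8, 13, 14, 15, 11, 7, 4, 1]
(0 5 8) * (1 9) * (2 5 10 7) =(0 10 7 2 5 8)(1 9) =[10, 9, 5, 3, 4, 8, 6, 2, 0, 1, 7]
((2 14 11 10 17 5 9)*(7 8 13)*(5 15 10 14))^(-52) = (2 9 5)(7 13 8)(10 15 17)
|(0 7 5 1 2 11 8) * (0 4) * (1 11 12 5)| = |(0 7 1 2 12 5 11 8 4)| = 9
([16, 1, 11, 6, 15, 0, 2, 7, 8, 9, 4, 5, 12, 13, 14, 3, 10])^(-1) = [5, 1, 6, 15, 10, 11, 3, 7, 8, 9, 16, 2, 12, 13, 14, 4, 0]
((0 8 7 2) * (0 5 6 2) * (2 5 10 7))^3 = (0 10 8 7 2)(5 6)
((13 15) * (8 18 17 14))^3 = (8 14 17 18)(13 15) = ((8 18 17 14)(13 15))^3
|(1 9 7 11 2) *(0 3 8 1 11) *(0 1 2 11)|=|(11)(0 3 8 2)(1 9 7)|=12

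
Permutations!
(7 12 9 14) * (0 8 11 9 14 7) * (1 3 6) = (0 8 11 9 7 12 14)(1 3 6) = [8, 3, 2, 6, 4, 5, 1, 12, 11, 7, 10, 9, 14, 13, 0]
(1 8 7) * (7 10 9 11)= (1 8 10 9 11 7)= [0, 8, 2, 3, 4, 5, 6, 1, 10, 11, 9, 7]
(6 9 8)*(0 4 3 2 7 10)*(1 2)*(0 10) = (10)(0 4 3 1 2 7)(6 9 8) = [4, 2, 7, 1, 3, 5, 9, 0, 6, 8, 10]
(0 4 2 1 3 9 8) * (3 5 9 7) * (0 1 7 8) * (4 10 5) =[10, 4, 7, 8, 2, 9, 6, 3, 1, 0, 5] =(0 10 5 9)(1 4 2 7 3 8)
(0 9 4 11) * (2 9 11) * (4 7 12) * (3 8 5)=(0 11)(2 9 7 12 4)(3 8 5)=[11, 1, 9, 8, 2, 3, 6, 12, 5, 7, 10, 0, 4]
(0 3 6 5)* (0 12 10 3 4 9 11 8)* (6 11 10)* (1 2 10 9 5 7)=[4, 2, 10, 11, 5, 12, 7, 1, 0, 9, 3, 8, 6]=(0 4 5 12 6 7 1 2 10 3 11 8)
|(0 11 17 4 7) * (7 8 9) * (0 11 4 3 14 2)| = 10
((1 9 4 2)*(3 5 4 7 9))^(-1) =((1 3 5 4 2)(7 9))^(-1) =(1 2 4 5 3)(7 9)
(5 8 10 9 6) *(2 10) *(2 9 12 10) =(5 8 9 6)(10 12) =[0, 1, 2, 3, 4, 8, 5, 7, 9, 6, 12, 11, 10]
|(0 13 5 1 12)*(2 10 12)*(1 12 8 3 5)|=9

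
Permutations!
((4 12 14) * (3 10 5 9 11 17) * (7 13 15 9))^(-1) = (3 17 11 9 15 13 7 5 10)(4 14 12)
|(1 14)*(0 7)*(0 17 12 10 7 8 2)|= |(0 8 2)(1 14)(7 17 12 10)|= 12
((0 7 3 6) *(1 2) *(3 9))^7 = (0 9 6 7 3)(1 2)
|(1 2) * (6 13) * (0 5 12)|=6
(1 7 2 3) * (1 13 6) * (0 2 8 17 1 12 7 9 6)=(0 2 3 13)(1 9 6 12 7 8 17)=[2, 9, 3, 13, 4, 5, 12, 8, 17, 6, 10, 11, 7, 0, 14, 15, 16, 1]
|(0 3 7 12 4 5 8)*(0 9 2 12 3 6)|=6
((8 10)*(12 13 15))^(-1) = (8 10)(12 15 13)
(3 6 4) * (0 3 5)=(0 3 6 4 5)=[3, 1, 2, 6, 5, 0, 4]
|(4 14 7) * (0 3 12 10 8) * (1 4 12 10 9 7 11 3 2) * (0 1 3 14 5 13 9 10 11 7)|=14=|(0 2 3 11 14 7 12 10 8 1 4 5 13 9)|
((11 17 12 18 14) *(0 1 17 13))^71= (0 13 11 14 18 12 17 1)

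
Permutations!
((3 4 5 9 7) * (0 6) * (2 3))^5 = (0 6)(2 7 9 5 4 3)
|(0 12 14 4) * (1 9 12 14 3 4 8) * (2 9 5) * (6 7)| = 10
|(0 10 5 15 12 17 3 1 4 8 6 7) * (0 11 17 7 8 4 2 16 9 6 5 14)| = 39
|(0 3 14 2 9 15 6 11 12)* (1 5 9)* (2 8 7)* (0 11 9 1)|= 6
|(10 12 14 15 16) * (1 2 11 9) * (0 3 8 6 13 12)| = |(0 3 8 6 13 12 14 15 16 10)(1 2 11 9)| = 20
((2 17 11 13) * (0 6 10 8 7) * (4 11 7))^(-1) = (0 7 17 2 13 11 4 8 10 6)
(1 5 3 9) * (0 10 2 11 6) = (0 10 2 11 6)(1 5 3 9) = [10, 5, 11, 9, 4, 3, 0, 7, 8, 1, 2, 6]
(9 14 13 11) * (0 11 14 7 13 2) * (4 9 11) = [4, 1, 0, 3, 9, 5, 6, 13, 8, 7, 10, 11, 12, 14, 2] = (0 4 9 7 13 14 2)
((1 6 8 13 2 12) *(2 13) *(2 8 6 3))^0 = ((13)(1 3 2 12))^0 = (13)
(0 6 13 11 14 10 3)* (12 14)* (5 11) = (0 6 13 5 11 12 14 10 3) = [6, 1, 2, 0, 4, 11, 13, 7, 8, 9, 3, 12, 14, 5, 10]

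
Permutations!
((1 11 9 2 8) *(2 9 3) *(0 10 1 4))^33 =(0 10 1 11 3 2 8 4)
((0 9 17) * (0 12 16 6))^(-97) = ((0 9 17 12 16 6))^(-97) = (0 6 16 12 17 9)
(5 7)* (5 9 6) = (5 7 9 6) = [0, 1, 2, 3, 4, 7, 5, 9, 8, 6]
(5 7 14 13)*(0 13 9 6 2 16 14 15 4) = (0 13 5 7 15 4)(2 16 14 9 6) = [13, 1, 16, 3, 0, 7, 2, 15, 8, 6, 10, 11, 12, 5, 9, 4, 14]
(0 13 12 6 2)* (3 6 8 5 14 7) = (0 13 12 8 5 14 7 3 6 2) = [13, 1, 0, 6, 4, 14, 2, 3, 5, 9, 10, 11, 8, 12, 7]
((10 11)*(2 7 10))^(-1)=(2 11 10 7)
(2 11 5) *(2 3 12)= [0, 1, 11, 12, 4, 3, 6, 7, 8, 9, 10, 5, 2]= (2 11 5 3 12)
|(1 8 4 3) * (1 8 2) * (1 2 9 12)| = |(1 9 12)(3 8 4)| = 3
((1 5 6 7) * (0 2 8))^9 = (8)(1 5 6 7)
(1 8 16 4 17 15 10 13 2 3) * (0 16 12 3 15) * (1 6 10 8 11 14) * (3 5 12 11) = (0 16 4 17)(1 3 6 10 13 2 15 8 11 14)(5 12) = [16, 3, 15, 6, 17, 12, 10, 7, 11, 9, 13, 14, 5, 2, 1, 8, 4, 0]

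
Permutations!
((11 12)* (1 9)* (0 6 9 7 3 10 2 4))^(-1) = (0 4 2 10 3 7 1 9 6)(11 12)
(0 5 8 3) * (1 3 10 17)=(0 5 8 10 17 1 3)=[5, 3, 2, 0, 4, 8, 6, 7, 10, 9, 17, 11, 12, 13, 14, 15, 16, 1]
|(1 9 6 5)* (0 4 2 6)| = |(0 4 2 6 5 1 9)| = 7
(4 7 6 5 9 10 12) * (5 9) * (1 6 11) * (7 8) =(1 6 9 10 12 4 8 7 11) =[0, 6, 2, 3, 8, 5, 9, 11, 7, 10, 12, 1, 4]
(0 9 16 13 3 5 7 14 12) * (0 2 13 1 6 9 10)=(0 10)(1 6 9 16)(2 13 3 5 7 14 12)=[10, 6, 13, 5, 4, 7, 9, 14, 8, 16, 0, 11, 2, 3, 12, 15, 1]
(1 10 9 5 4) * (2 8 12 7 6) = (1 10 9 5 4)(2 8 12 7 6) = [0, 10, 8, 3, 1, 4, 2, 6, 12, 5, 9, 11, 7]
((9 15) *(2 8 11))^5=(2 11 8)(9 15)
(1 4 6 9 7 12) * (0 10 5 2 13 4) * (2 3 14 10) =[2, 0, 13, 14, 6, 3, 9, 12, 8, 7, 5, 11, 1, 4, 10] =(0 2 13 4 6 9 7 12 1)(3 14 10 5)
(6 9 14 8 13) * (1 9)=(1 9 14 8 13 6)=[0, 9, 2, 3, 4, 5, 1, 7, 13, 14, 10, 11, 12, 6, 8]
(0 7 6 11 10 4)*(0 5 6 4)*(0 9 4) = (0 7)(4 5 6 11 10 9) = [7, 1, 2, 3, 5, 6, 11, 0, 8, 4, 9, 10]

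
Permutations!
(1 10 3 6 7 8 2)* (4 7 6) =(1 10 3 4 7 8 2) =[0, 10, 1, 4, 7, 5, 6, 8, 2, 9, 3]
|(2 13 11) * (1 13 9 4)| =|(1 13 11 2 9 4)| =6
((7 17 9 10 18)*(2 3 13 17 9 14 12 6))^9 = (2 13 14 6 3 17 12)(7 9 10 18)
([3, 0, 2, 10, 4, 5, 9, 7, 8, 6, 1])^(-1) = [1, 10, 2, 0, 4, 5, 9, 7, 8, 6, 3]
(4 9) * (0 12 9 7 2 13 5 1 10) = [12, 10, 13, 3, 7, 1, 6, 2, 8, 4, 0, 11, 9, 5] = (0 12 9 4 7 2 13 5 1 10)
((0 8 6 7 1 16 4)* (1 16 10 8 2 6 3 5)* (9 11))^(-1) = (0 4 16 7 6 2)(1 5 3 8 10)(9 11)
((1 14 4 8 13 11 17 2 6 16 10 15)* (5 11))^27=(1 14 4 8 13 5 11 17 2 6 16 10 15)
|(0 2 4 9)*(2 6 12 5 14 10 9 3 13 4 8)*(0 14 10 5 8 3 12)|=|(0 6)(2 3 13 4 12 8)(5 10 9 14)|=12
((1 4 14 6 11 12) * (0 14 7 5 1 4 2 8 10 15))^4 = ((0 14 6 11 12 4 7 5 1 2 8 10 15))^4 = (0 12 1 15 11 5 10 6 7 8 14 4 2)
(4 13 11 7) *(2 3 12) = [0, 1, 3, 12, 13, 5, 6, 4, 8, 9, 10, 7, 2, 11] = (2 3 12)(4 13 11 7)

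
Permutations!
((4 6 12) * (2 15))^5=((2 15)(4 6 12))^5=(2 15)(4 12 6)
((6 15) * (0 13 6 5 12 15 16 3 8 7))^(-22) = ((0 13 6 16 3 8 7)(5 12 15))^(-22) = (0 7 8 3 16 6 13)(5 15 12)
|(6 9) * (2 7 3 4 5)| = 10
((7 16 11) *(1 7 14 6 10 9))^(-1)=(1 9 10 6 14 11 16 7)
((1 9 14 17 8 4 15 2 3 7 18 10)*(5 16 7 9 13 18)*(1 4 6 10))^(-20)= (1 13 18)(5 16 7)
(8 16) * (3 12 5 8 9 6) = [0, 1, 2, 12, 4, 8, 3, 7, 16, 6, 10, 11, 5, 13, 14, 15, 9] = (3 12 5 8 16 9 6)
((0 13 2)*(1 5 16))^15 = ((0 13 2)(1 5 16))^15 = (16)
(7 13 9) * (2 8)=(2 8)(7 13 9)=[0, 1, 8, 3, 4, 5, 6, 13, 2, 7, 10, 11, 12, 9]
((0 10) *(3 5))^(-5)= ((0 10)(3 5))^(-5)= (0 10)(3 5)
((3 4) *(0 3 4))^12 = ((4)(0 3))^12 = (4)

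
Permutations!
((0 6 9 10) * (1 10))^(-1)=((0 6 9 1 10))^(-1)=(0 10 1 9 6)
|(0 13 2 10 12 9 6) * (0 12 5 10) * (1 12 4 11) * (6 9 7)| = 6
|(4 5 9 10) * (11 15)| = |(4 5 9 10)(11 15)| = 4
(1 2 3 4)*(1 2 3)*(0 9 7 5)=(0 9 7 5)(1 3 4 2)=[9, 3, 1, 4, 2, 0, 6, 5, 8, 7]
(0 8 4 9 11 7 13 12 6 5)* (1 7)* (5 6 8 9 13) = (0 9 11 1 7 5)(4 13 12 8) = [9, 7, 2, 3, 13, 0, 6, 5, 4, 11, 10, 1, 8, 12]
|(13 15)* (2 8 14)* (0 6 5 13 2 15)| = 4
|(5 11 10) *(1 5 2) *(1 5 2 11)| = |(1 2 5)(10 11)| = 6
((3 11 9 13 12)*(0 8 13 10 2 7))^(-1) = ((0 8 13 12 3 11 9 10 2 7))^(-1) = (0 7 2 10 9 11 3 12 13 8)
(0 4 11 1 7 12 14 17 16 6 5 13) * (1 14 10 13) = [4, 7, 2, 3, 11, 1, 5, 12, 8, 9, 13, 14, 10, 0, 17, 15, 6, 16] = (0 4 11 14 17 16 6 5 1 7 12 10 13)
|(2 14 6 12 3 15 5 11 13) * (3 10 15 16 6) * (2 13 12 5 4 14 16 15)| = 28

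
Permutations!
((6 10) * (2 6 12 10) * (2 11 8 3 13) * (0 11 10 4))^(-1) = (0 4 12 10 6 2 13 3 8 11) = ((0 11 8 3 13 2 6 10 12 4))^(-1)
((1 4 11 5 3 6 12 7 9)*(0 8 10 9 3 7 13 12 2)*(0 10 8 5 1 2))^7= ((0 5 7 3 6)(1 4 11)(2 10 9)(12 13))^7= (0 7 6 5 3)(1 4 11)(2 10 9)(12 13)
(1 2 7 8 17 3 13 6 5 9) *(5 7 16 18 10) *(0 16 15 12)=[16, 2, 15, 13, 4, 9, 7, 8, 17, 1, 5, 11, 0, 6, 14, 12, 18, 3, 10]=(0 16 18 10 5 9 1 2 15 12)(3 13 6 7 8 17)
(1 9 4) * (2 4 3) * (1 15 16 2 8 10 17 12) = (1 9 3 8 10 17 12)(2 4 15 16) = [0, 9, 4, 8, 15, 5, 6, 7, 10, 3, 17, 11, 1, 13, 14, 16, 2, 12]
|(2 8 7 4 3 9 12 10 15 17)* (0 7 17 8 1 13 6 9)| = |(0 7 4 3)(1 13 6 9 12 10 15 8 17 2)| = 20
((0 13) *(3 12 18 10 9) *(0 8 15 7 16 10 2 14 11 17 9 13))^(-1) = (2 18 12 3 9 17 11 14)(7 15 8 13 10 16)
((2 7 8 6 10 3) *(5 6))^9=(2 8 6 3 7 5 10)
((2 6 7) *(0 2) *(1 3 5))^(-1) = (0 7 6 2)(1 5 3)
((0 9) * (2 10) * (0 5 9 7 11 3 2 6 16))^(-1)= ((0 7 11 3 2 10 6 16)(5 9))^(-1)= (0 16 6 10 2 3 11 7)(5 9)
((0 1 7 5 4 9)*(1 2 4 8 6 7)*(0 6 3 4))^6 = (3 8 5 7 6 9 4) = ((0 2)(3 4 9 6 7 5 8))^6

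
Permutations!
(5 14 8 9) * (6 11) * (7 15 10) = (5 14 8 9)(6 11)(7 15 10) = [0, 1, 2, 3, 4, 14, 11, 15, 9, 5, 7, 6, 12, 13, 8, 10]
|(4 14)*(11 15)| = 2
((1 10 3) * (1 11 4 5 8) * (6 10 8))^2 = (3 4 6)(5 10 11)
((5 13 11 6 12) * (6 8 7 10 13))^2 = ((5 6 12)(7 10 13 11 8))^2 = (5 12 6)(7 13 8 10 11)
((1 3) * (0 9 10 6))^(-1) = ((0 9 10 6)(1 3))^(-1) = (0 6 10 9)(1 3)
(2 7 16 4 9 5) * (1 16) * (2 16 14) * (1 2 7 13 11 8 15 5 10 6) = (1 14 7 2 13 11 8 15 5 16 4 9 10 6) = [0, 14, 13, 3, 9, 16, 1, 2, 15, 10, 6, 8, 12, 11, 7, 5, 4]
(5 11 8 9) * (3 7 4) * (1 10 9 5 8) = [0, 10, 2, 7, 3, 11, 6, 4, 5, 8, 9, 1] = (1 10 9 8 5 11)(3 7 4)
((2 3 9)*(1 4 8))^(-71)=(1 4 8)(2 3 9)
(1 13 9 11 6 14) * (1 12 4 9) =(1 13)(4 9 11 6 14 12) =[0, 13, 2, 3, 9, 5, 14, 7, 8, 11, 10, 6, 4, 1, 12]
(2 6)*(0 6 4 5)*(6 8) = (0 8 6 2 4 5) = [8, 1, 4, 3, 5, 0, 2, 7, 6]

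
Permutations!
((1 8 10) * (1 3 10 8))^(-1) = (3 10)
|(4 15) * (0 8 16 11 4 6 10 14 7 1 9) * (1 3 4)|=|(0 8 16 11 1 9)(3 4 15 6 10 14 7)|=42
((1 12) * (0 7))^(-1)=((0 7)(1 12))^(-1)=(0 7)(1 12)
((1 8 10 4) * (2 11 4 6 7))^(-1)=((1 8 10 6 7 2 11 4))^(-1)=(1 4 11 2 7 6 10 8)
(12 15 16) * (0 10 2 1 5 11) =(0 10 2 1 5 11)(12 15 16) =[10, 5, 1, 3, 4, 11, 6, 7, 8, 9, 2, 0, 15, 13, 14, 16, 12]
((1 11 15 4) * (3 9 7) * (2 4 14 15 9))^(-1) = (1 4 2 3 7 9 11)(14 15)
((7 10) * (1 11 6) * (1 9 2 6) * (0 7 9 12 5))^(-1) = (0 5 12 6 2 9 10 7)(1 11) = ((0 7 10 9 2 6 12 5)(1 11))^(-1)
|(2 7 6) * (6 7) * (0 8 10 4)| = |(0 8 10 4)(2 6)| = 4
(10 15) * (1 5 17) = (1 5 17)(10 15) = [0, 5, 2, 3, 4, 17, 6, 7, 8, 9, 15, 11, 12, 13, 14, 10, 16, 1]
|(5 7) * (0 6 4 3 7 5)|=|(0 6 4 3 7)|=5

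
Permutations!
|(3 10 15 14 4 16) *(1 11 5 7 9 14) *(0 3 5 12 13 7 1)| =20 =|(0 3 10 15)(1 11 12 13 7 9 14 4 16 5)|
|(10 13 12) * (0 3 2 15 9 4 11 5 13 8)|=12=|(0 3 2 15 9 4 11 5 13 12 10 8)|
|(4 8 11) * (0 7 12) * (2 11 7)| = |(0 2 11 4 8 7 12)| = 7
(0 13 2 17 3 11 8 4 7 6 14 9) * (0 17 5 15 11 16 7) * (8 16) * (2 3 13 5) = (0 5 15 11 16 7 6 14 9 17 13 3 8 4) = [5, 1, 2, 8, 0, 15, 14, 6, 4, 17, 10, 16, 12, 3, 9, 11, 7, 13]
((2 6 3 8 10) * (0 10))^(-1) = (0 8 3 6 2 10)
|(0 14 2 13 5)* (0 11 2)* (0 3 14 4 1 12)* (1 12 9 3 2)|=|(0 4 12)(1 9 3 14 2 13 5 11)|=24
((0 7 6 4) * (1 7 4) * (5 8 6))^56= (1 7 5 8 6)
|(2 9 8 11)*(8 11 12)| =6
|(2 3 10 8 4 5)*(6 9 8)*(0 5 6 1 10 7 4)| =|(0 5 2 3 7 4 6 9 8)(1 10)| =18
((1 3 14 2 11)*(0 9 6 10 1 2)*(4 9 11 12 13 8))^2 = (0 2 13 4 6 1 14 11 12 8 9 10 3) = ((0 11 2 12 13 8 4 9 6 10 1 3 14))^2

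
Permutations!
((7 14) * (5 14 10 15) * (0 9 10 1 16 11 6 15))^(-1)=((0 9 10)(1 16 11 6 15 5 14 7))^(-1)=(0 10 9)(1 7 14 5 15 6 11 16)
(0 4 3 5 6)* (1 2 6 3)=(0 4 1 2 6)(3 5)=[4, 2, 6, 5, 1, 3, 0]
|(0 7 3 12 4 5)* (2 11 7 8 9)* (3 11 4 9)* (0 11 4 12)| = |(0 8 3)(2 12 9)(4 5 11 7)| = 12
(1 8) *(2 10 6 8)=[0, 2, 10, 3, 4, 5, 8, 7, 1, 9, 6]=(1 2 10 6 8)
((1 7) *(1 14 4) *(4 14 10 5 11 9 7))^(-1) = ((14)(1 4)(5 11 9 7 10))^(-1) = (14)(1 4)(5 10 7 9 11)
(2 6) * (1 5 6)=(1 5 6 2)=[0, 5, 1, 3, 4, 6, 2]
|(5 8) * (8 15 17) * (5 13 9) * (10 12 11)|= 6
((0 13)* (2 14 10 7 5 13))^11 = ((0 2 14 10 7 5 13))^11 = (0 7 2 5 14 13 10)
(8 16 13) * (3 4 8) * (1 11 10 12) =(1 11 10 12)(3 4 8 16 13) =[0, 11, 2, 4, 8, 5, 6, 7, 16, 9, 12, 10, 1, 3, 14, 15, 13]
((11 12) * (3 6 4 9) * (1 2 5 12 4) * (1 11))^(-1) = ((1 2 5 12)(3 6 11 4 9))^(-1) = (1 12 5 2)(3 9 4 11 6)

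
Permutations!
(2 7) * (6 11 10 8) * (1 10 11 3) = [0, 10, 7, 1, 4, 5, 3, 2, 6, 9, 8, 11] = (11)(1 10 8 6 3)(2 7)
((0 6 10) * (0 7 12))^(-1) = (0 12 7 10 6) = ((0 6 10 7 12))^(-1)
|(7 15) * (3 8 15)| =|(3 8 15 7)| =4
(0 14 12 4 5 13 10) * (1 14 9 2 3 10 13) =(0 9 2 3 10)(1 14 12 4 5) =[9, 14, 3, 10, 5, 1, 6, 7, 8, 2, 0, 11, 4, 13, 12]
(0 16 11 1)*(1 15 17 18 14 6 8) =(0 16 11 15 17 18 14 6 8 1) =[16, 0, 2, 3, 4, 5, 8, 7, 1, 9, 10, 15, 12, 13, 6, 17, 11, 18, 14]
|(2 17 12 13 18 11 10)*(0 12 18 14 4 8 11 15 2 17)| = |(0 12 13 14 4 8 11 10 17 18 15 2)| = 12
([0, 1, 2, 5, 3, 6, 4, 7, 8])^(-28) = (8)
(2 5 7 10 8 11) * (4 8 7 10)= (2 5 10 7 4 8 11)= [0, 1, 5, 3, 8, 10, 6, 4, 11, 9, 7, 2]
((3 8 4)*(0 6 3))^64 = ((0 6 3 8 4))^64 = (0 4 8 3 6)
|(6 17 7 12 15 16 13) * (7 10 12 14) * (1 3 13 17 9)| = |(1 3 13 6 9)(7 14)(10 12 15 16 17)| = 10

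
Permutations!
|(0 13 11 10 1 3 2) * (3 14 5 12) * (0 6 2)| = |(0 13 11 10 1 14 5 12 3)(2 6)| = 18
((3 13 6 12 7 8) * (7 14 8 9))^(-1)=(3 8 14 12 6 13)(7 9)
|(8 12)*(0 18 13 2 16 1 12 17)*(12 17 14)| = 21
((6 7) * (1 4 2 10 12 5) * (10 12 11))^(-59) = (1 4 2 12 5)(6 7)(10 11)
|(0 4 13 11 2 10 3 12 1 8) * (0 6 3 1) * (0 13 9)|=|(0 4 9)(1 8 6 3 12 13 11 2 10)|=9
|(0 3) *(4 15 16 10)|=4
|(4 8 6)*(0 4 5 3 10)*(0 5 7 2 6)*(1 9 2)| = 15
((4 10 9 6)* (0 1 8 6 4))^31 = ((0 1 8 6)(4 10 9))^31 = (0 6 8 1)(4 10 9)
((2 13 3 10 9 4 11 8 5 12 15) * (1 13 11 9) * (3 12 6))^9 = ((1 13 12 15 2 11 8 5 6 3 10)(4 9))^9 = (1 3 5 11 15 13 10 6 8 2 12)(4 9)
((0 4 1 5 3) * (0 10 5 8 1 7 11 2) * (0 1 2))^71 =(0 11 7 4)(1 2 8)(3 5 10)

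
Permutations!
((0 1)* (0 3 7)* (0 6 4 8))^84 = (8)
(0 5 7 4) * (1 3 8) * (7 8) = (0 5 8 1 3 7 4) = [5, 3, 2, 7, 0, 8, 6, 4, 1]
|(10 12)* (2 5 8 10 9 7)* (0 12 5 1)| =6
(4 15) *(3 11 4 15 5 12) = (15)(3 11 4 5 12) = [0, 1, 2, 11, 5, 12, 6, 7, 8, 9, 10, 4, 3, 13, 14, 15]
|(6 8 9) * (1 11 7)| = |(1 11 7)(6 8 9)| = 3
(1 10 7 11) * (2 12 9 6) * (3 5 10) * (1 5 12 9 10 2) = (1 3 12 10 7 11 5 2 9 6) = [0, 3, 9, 12, 4, 2, 1, 11, 8, 6, 7, 5, 10]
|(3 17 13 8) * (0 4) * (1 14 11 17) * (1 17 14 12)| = 4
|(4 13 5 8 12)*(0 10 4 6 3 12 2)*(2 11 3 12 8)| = |(0 10 4 13 5 2)(3 8 11)(6 12)| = 6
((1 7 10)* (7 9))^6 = (1 7)(9 10)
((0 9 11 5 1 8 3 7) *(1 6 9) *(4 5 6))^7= (0 8 7 1 3)(4 5)(6 9 11)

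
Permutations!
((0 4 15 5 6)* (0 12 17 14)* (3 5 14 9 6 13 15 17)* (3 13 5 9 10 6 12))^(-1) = (0 14 15 13 12 9 3 6 10 17 4)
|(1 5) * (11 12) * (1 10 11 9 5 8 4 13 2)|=|(1 8 4 13 2)(5 10 11 12 9)|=5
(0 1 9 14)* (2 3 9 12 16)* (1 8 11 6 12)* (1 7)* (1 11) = (0 8 1 7 11 6 12 16 2 3 9 14) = [8, 7, 3, 9, 4, 5, 12, 11, 1, 14, 10, 6, 16, 13, 0, 15, 2]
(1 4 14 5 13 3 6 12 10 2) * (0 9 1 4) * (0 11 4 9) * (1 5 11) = (2 9 5 13 3 6 12 10)(4 14 11) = [0, 1, 9, 6, 14, 13, 12, 7, 8, 5, 2, 4, 10, 3, 11]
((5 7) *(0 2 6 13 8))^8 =((0 2 6 13 8)(5 7))^8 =(0 13 2 8 6)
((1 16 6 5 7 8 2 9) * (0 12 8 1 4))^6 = (1 16 6 5 7)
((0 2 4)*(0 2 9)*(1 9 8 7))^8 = (0 1 8 9 7)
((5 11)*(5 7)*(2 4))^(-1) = ((2 4)(5 11 7))^(-1) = (2 4)(5 7 11)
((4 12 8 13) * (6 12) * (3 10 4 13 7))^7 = ((13)(3 10 4 6 12 8 7))^7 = (13)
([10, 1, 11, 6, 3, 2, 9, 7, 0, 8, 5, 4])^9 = (0 8 9 6 3 4 11 2 5 10)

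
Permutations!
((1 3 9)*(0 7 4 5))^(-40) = (1 9 3)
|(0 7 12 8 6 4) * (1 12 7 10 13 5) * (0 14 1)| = |(0 10 13 5)(1 12 8 6 4 14)| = 12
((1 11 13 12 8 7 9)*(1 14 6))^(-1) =(1 6 14 9 7 8 12 13 11)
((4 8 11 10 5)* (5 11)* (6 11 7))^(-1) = ((4 8 5)(6 11 10 7))^(-1) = (4 5 8)(6 7 10 11)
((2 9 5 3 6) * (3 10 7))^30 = (2 5 7 6 9 10 3)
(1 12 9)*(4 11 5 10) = (1 12 9)(4 11 5 10) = [0, 12, 2, 3, 11, 10, 6, 7, 8, 1, 4, 5, 9]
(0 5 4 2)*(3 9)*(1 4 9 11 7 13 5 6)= (0 6 1 4 2)(3 11 7 13 5 9)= [6, 4, 0, 11, 2, 9, 1, 13, 8, 3, 10, 7, 12, 5]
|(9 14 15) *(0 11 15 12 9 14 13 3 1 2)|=|(0 11 15 14 12 9 13 3 1 2)|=10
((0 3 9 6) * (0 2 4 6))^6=((0 3 9)(2 4 6))^6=(9)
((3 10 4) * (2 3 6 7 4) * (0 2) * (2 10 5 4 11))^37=(0 10)(2 5 6 11 3 4 7)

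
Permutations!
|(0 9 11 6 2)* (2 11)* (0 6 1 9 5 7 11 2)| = 6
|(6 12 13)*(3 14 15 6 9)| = 7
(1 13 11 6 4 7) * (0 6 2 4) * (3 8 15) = [6, 13, 4, 8, 7, 5, 0, 1, 15, 9, 10, 2, 12, 11, 14, 3] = (0 6)(1 13 11 2 4 7)(3 8 15)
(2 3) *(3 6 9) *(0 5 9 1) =(0 5 9 3 2 6 1) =[5, 0, 6, 2, 4, 9, 1, 7, 8, 3]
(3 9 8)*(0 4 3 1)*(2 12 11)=(0 4 3 9 8 1)(2 12 11)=[4, 0, 12, 9, 3, 5, 6, 7, 1, 8, 10, 2, 11]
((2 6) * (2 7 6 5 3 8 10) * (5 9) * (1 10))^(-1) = ((1 10 2 9 5 3 8)(6 7))^(-1) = (1 8 3 5 9 2 10)(6 7)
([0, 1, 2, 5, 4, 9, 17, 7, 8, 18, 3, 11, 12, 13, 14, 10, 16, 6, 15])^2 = [0, 1, 2, 9, 4, 18, 6, 7, 8, 15, 5, 11, 12, 13, 14, 3, 16, 17, 10]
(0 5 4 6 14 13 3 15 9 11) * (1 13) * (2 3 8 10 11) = [5, 13, 3, 15, 6, 4, 14, 7, 10, 2, 11, 0, 12, 8, 1, 9] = (0 5 4 6 14 1 13 8 10 11)(2 3 15 9)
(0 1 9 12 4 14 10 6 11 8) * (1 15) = (0 15 1 9 12 4 14 10 6 11 8) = [15, 9, 2, 3, 14, 5, 11, 7, 0, 12, 6, 8, 4, 13, 10, 1]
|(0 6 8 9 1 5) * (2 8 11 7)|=9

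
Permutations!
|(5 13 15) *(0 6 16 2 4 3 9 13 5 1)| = 10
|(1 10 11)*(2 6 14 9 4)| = 15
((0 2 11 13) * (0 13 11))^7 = (13)(0 2)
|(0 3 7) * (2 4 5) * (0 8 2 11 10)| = |(0 3 7 8 2 4 5 11 10)| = 9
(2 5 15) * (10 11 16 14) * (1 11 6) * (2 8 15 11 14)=(1 14 10 6)(2 5 11 16)(8 15)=[0, 14, 5, 3, 4, 11, 1, 7, 15, 9, 6, 16, 12, 13, 10, 8, 2]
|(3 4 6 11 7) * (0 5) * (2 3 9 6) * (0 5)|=12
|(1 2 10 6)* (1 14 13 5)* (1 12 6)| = 15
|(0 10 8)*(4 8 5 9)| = |(0 10 5 9 4 8)| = 6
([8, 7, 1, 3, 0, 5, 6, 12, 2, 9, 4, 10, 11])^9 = [0, 1, 2, 3, 4, 5, 6, 7, 8, 9, 10, 11, 12]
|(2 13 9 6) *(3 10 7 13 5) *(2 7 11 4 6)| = 10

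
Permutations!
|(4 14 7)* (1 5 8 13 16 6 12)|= |(1 5 8 13 16 6 12)(4 14 7)|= 21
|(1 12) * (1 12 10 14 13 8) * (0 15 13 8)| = |(0 15 13)(1 10 14 8)| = 12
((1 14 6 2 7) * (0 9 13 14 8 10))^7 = ((0 9 13 14 6 2 7 1 8 10))^7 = (0 1 6 9 8 2 13 10 7 14)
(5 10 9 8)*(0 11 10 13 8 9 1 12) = [11, 12, 2, 3, 4, 13, 6, 7, 5, 9, 1, 10, 0, 8] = (0 11 10 1 12)(5 13 8)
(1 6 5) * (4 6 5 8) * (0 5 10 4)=[5, 10, 2, 3, 6, 1, 8, 7, 0, 9, 4]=(0 5 1 10 4 6 8)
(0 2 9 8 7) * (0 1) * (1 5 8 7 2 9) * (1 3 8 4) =(0 9 7 5 4 1)(2 3 8) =[9, 0, 3, 8, 1, 4, 6, 5, 2, 7]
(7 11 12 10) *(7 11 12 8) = (7 12 10 11 8) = [0, 1, 2, 3, 4, 5, 6, 12, 7, 9, 11, 8, 10]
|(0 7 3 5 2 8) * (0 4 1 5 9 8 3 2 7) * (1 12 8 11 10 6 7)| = |(1 5)(2 3 9 11 10 6 7)(4 12 8)| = 42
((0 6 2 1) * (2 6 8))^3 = (0 1 2 8)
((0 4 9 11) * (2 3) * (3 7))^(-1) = (0 11 9 4)(2 3 7)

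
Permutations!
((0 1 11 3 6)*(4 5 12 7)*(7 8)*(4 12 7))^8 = ((0 1 11 3 6)(4 5 7 12 8))^8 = (0 3 1 6 11)(4 12 5 8 7)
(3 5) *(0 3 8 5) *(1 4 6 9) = [3, 4, 2, 0, 6, 8, 9, 7, 5, 1] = (0 3)(1 4 6 9)(5 8)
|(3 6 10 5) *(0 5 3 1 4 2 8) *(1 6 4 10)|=9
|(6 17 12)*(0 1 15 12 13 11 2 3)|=10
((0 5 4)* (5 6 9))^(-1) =((0 6 9 5 4))^(-1) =(0 4 5 9 6)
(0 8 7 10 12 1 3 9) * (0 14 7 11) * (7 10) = (0 8 11)(1 3 9 14 10 12) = [8, 3, 2, 9, 4, 5, 6, 7, 11, 14, 12, 0, 1, 13, 10]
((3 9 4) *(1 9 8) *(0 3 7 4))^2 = (0 8 9 3 1)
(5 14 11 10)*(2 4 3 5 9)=[0, 1, 4, 5, 3, 14, 6, 7, 8, 2, 9, 10, 12, 13, 11]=(2 4 3 5 14 11 10 9)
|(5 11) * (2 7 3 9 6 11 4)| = 8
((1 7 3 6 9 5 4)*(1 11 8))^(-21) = (1 4 6)(3 8 5)(7 11 9)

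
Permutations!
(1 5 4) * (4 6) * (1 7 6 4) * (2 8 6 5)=(1 2 8 6)(4 7 5)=[0, 2, 8, 3, 7, 4, 1, 5, 6]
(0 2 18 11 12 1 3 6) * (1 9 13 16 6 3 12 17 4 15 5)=[2, 12, 18, 3, 15, 1, 0, 7, 8, 13, 10, 17, 9, 16, 14, 5, 6, 4, 11]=(0 2 18 11 17 4 15 5 1 12 9 13 16 6)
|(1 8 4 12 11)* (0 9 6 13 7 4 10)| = |(0 9 6 13 7 4 12 11 1 8 10)| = 11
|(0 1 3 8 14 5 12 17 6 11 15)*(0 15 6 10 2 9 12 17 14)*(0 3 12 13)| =|(0 1 12 14 5 17 10 2 9 13)(3 8)(6 11)| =10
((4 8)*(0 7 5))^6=(8)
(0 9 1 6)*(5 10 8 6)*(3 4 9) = (0 3 4 9 1 5 10 8 6) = [3, 5, 2, 4, 9, 10, 0, 7, 6, 1, 8]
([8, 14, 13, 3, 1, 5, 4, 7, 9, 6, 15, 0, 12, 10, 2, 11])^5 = (0 1 15 6 13 8 14 11 4 10 9 2)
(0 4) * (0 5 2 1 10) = (0 4 5 2 1 10) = [4, 10, 1, 3, 5, 2, 6, 7, 8, 9, 0]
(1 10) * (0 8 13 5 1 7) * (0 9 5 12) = [8, 10, 2, 3, 4, 1, 6, 9, 13, 5, 7, 11, 0, 12] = (0 8 13 12)(1 10 7 9 5)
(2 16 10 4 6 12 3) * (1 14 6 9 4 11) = (1 14 6 12 3 2 16 10 11)(4 9) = [0, 14, 16, 2, 9, 5, 12, 7, 8, 4, 11, 1, 3, 13, 6, 15, 10]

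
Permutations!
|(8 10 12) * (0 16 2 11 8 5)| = |(0 16 2 11 8 10 12 5)| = 8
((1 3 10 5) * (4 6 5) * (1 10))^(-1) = (1 3)(4 10 5 6)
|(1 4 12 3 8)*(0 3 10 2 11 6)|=10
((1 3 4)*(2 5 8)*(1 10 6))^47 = (1 4 6 3 10)(2 8 5)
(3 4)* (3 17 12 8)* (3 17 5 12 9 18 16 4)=[0, 1, 2, 3, 5, 12, 6, 7, 17, 18, 10, 11, 8, 13, 14, 15, 4, 9, 16]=(4 5 12 8 17 9 18 16)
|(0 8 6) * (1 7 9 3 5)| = 15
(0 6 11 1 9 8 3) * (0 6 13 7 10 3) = (0 13 7 10 3 6 11 1 9 8) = [13, 9, 2, 6, 4, 5, 11, 10, 0, 8, 3, 1, 12, 7]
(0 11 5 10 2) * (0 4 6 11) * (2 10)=(2 4 6 11 5)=[0, 1, 4, 3, 6, 2, 11, 7, 8, 9, 10, 5]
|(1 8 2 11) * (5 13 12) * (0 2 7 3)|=|(0 2 11 1 8 7 3)(5 13 12)|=21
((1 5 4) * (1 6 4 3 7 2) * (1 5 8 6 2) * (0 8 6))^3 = (0 8)(1 2 7 4 3 6 5)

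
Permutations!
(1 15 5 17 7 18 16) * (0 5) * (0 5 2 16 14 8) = (0 2 16 1 15 5 17 7 18 14 8) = [2, 15, 16, 3, 4, 17, 6, 18, 0, 9, 10, 11, 12, 13, 8, 5, 1, 7, 14]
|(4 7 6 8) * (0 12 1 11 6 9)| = |(0 12 1 11 6 8 4 7 9)| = 9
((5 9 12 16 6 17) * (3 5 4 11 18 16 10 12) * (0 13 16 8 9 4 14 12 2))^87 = (0 12 6)(2 14 16)(3 11 9 4 8 5 18)(10 17 13) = ((0 13 16 6 17 14 12 10 2)(3 5 4 11 18 8 9))^87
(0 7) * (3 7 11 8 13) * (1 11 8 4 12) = (0 8 13 3 7)(1 11 4 12) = [8, 11, 2, 7, 12, 5, 6, 0, 13, 9, 10, 4, 1, 3]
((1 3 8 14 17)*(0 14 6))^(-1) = (0 6 8 3 1 17 14)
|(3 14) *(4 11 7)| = 6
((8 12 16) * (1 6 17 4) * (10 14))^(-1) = ((1 6 17 4)(8 12 16)(10 14))^(-1) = (1 4 17 6)(8 16 12)(10 14)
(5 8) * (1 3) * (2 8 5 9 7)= [0, 3, 8, 1, 4, 5, 6, 2, 9, 7]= (1 3)(2 8 9 7)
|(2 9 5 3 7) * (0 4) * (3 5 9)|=|(9)(0 4)(2 3 7)|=6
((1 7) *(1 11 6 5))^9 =(1 5 6 11 7)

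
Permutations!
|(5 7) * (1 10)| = |(1 10)(5 7)| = 2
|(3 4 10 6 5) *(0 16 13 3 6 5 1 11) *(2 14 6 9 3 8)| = 45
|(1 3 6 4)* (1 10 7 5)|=|(1 3 6 4 10 7 5)|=7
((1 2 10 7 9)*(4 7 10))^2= ((10)(1 2 4 7 9))^2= (10)(1 4 9 2 7)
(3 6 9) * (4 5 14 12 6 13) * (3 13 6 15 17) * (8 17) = [0, 1, 2, 6, 5, 14, 9, 7, 17, 13, 10, 11, 15, 4, 12, 8, 16, 3] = (3 6 9 13 4 5 14 12 15 8 17)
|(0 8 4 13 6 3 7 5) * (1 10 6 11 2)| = 12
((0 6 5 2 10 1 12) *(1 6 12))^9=((0 12)(2 10 6 5))^9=(0 12)(2 10 6 5)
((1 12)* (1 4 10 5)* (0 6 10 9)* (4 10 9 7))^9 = ((0 6 9)(1 12 10 5)(4 7))^9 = (1 12 10 5)(4 7)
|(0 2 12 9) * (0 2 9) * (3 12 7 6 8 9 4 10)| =5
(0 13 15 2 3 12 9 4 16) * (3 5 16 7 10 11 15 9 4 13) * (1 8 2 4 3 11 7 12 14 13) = (0 11 15 4 12 3 14 13 9 1 8 2 5 16)(7 10) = [11, 8, 5, 14, 12, 16, 6, 10, 2, 1, 7, 15, 3, 9, 13, 4, 0]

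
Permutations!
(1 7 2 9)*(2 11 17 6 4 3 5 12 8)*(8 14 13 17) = [0, 7, 9, 5, 3, 12, 4, 11, 2, 1, 10, 8, 14, 17, 13, 15, 16, 6] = (1 7 11 8 2 9)(3 5 12 14 13 17 6 4)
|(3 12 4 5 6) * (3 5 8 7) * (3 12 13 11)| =12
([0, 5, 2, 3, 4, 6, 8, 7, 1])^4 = (8)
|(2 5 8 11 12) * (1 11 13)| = 7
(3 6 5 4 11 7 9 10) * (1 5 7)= [0, 5, 2, 6, 11, 4, 7, 9, 8, 10, 3, 1]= (1 5 4 11)(3 6 7 9 10)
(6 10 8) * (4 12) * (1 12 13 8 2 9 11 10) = (1 12 4 13 8 6)(2 9 11 10) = [0, 12, 9, 3, 13, 5, 1, 7, 6, 11, 2, 10, 4, 8]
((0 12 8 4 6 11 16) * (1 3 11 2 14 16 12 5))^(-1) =((0 5 1 3 11 12 8 4 6 2 14 16))^(-1) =(0 16 14 2 6 4 8 12 11 3 1 5)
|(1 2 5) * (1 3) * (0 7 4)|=|(0 7 4)(1 2 5 3)|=12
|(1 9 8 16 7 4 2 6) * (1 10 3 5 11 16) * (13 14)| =|(1 9 8)(2 6 10 3 5 11 16 7 4)(13 14)| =18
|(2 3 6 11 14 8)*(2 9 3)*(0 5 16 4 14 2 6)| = |(0 5 16 4 14 8 9 3)(2 6 11)| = 24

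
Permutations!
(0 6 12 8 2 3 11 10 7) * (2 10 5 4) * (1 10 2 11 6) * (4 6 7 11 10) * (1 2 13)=(0 2 3 7)(1 4 10 11 5 6 12 8 13)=[2, 4, 3, 7, 10, 6, 12, 0, 13, 9, 11, 5, 8, 1]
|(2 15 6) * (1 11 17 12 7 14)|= 6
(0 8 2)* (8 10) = [10, 1, 0, 3, 4, 5, 6, 7, 2, 9, 8] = (0 10 8 2)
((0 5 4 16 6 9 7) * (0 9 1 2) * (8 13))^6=((0 5 4 16 6 1 2)(7 9)(8 13))^6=(0 2 1 6 16 4 5)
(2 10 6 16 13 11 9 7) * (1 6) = (1 6 16 13 11 9 7 2 10) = [0, 6, 10, 3, 4, 5, 16, 2, 8, 7, 1, 9, 12, 11, 14, 15, 13]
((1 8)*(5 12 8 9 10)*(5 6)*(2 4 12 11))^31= (1 9 10 6 5 11 2 4 12 8)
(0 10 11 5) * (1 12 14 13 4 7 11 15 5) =(0 10 15 5)(1 12 14 13 4 7 11) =[10, 12, 2, 3, 7, 0, 6, 11, 8, 9, 15, 1, 14, 4, 13, 5]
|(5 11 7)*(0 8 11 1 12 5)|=|(0 8 11 7)(1 12 5)|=12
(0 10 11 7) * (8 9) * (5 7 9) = [10, 1, 2, 3, 4, 7, 6, 0, 5, 8, 11, 9] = (0 10 11 9 8 5 7)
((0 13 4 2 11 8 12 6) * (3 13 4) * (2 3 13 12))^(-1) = ((13)(0 4 3 12 6)(2 11 8))^(-1) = (13)(0 6 12 3 4)(2 8 11)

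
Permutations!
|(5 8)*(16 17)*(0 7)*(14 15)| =2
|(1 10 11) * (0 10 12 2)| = |(0 10 11 1 12 2)| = 6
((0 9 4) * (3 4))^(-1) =((0 9 3 4))^(-1) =(0 4 3 9)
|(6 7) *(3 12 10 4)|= 4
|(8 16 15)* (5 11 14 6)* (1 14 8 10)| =|(1 14 6 5 11 8 16 15 10)| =9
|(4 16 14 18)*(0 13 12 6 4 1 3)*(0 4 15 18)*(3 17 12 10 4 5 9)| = 6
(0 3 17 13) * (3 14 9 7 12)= (0 14 9 7 12 3 17 13)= [14, 1, 2, 17, 4, 5, 6, 12, 8, 7, 10, 11, 3, 0, 9, 15, 16, 13]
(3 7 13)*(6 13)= (3 7 6 13)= [0, 1, 2, 7, 4, 5, 13, 6, 8, 9, 10, 11, 12, 3]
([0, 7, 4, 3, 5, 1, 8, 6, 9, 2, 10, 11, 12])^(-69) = [0, 8, 1, 3, 7, 6, 2, 9, 4, 5, 10, 11, 12]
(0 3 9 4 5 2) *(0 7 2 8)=(0 3 9 4 5 8)(2 7)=[3, 1, 7, 9, 5, 8, 6, 2, 0, 4]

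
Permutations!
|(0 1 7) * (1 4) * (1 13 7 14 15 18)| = |(0 4 13 7)(1 14 15 18)| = 4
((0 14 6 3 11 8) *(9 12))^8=(0 6 11)(3 8 14)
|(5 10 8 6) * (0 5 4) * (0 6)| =|(0 5 10 8)(4 6)| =4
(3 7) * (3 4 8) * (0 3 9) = (0 3 7 4 8 9) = [3, 1, 2, 7, 8, 5, 6, 4, 9, 0]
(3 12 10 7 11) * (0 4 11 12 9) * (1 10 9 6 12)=[4, 10, 2, 6, 11, 5, 12, 1, 8, 0, 7, 3, 9]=(0 4 11 3 6 12 9)(1 10 7)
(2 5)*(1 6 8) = (1 6 8)(2 5) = [0, 6, 5, 3, 4, 2, 8, 7, 1]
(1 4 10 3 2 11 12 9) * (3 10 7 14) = (1 4 7 14 3 2 11 12 9) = [0, 4, 11, 2, 7, 5, 6, 14, 8, 1, 10, 12, 9, 13, 3]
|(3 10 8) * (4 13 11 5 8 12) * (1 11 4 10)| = 10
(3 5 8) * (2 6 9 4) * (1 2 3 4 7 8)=(1 2 6 9 7 8 4 3 5)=[0, 2, 6, 5, 3, 1, 9, 8, 4, 7]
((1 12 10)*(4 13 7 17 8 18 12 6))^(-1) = (1 10 12 18 8 17 7 13 4 6)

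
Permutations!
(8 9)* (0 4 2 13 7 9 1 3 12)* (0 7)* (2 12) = (0 4 12 7 9 8 1 3 2 13) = [4, 3, 13, 2, 12, 5, 6, 9, 1, 8, 10, 11, 7, 0]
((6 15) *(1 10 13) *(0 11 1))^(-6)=(15)(0 13 10 1 11)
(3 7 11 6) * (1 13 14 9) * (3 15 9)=[0, 13, 2, 7, 4, 5, 15, 11, 8, 1, 10, 6, 12, 14, 3, 9]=(1 13 14 3 7 11 6 15 9)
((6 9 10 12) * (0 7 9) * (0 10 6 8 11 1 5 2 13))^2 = ((0 7 9 6 10 12 8 11 1 5 2 13))^2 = (0 9 10 8 1 2)(5 13 7 6 12 11)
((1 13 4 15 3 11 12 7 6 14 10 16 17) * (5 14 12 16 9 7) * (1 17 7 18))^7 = (1 7 18 16 9 11 10 3 14 15 5 4 12 13 6)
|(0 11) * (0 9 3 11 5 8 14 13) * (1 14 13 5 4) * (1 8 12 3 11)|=20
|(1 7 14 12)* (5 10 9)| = |(1 7 14 12)(5 10 9)| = 12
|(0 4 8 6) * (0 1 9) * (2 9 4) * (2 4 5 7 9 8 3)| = |(0 4 3 2 8 6 1 5 7 9)| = 10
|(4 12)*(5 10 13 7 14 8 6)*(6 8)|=|(4 12)(5 10 13 7 14 6)|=6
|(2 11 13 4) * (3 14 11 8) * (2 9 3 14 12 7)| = 10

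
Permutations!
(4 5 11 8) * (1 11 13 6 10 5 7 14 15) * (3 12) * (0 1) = [1, 11, 2, 12, 7, 13, 10, 14, 4, 9, 5, 8, 3, 6, 15, 0] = (0 1 11 8 4 7 14 15)(3 12)(5 13 6 10)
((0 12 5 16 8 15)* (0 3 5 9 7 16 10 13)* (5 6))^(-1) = (0 13 10 5 6 3 15 8 16 7 9 12)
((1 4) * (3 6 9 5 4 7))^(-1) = (1 4 5 9 6 3 7)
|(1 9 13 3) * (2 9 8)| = |(1 8 2 9 13 3)| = 6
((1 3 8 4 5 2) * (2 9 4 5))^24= ((1 3 8 5 9 4 2))^24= (1 5 2 8 4 3 9)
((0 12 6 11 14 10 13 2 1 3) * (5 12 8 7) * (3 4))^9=(0 13 12 3 10 5 4 14 7 1 11 8 2 6)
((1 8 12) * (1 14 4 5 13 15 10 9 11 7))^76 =(1 4 10)(5 9 8)(7 14 15)(11 12 13)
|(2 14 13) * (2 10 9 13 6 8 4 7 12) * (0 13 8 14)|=|(0 13 10 9 8 4 7 12 2)(6 14)|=18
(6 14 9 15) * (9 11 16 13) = (6 14 11 16 13 9 15) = [0, 1, 2, 3, 4, 5, 14, 7, 8, 15, 10, 16, 12, 9, 11, 6, 13]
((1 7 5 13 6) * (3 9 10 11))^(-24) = (1 7 5 13 6)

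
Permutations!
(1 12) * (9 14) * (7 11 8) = (1 12)(7 11 8)(9 14) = [0, 12, 2, 3, 4, 5, 6, 11, 7, 14, 10, 8, 1, 13, 9]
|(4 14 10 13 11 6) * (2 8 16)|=6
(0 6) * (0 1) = (0 6 1) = [6, 0, 2, 3, 4, 5, 1]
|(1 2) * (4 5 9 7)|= 4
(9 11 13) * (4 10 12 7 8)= (4 10 12 7 8)(9 11 13)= [0, 1, 2, 3, 10, 5, 6, 8, 4, 11, 12, 13, 7, 9]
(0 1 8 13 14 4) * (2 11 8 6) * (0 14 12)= (0 1 6 2 11 8 13 12)(4 14)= [1, 6, 11, 3, 14, 5, 2, 7, 13, 9, 10, 8, 0, 12, 4]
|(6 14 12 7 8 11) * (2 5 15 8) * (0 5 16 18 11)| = 8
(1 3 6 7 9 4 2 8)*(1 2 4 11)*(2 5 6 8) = [0, 3, 2, 8, 4, 6, 7, 9, 5, 11, 10, 1] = (1 3 8 5 6 7 9 11)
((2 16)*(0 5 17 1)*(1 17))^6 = (17)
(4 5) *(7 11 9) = [0, 1, 2, 3, 5, 4, 6, 11, 8, 7, 10, 9] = (4 5)(7 11 9)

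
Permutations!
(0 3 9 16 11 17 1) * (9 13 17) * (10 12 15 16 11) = (0 3 13 17 1)(9 11)(10 12 15 16) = [3, 0, 2, 13, 4, 5, 6, 7, 8, 11, 12, 9, 15, 17, 14, 16, 10, 1]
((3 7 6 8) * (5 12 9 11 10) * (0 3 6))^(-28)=((0 3 7)(5 12 9 11 10)(6 8))^(-28)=(0 7 3)(5 9 10 12 11)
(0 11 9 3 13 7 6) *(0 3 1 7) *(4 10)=[11, 7, 2, 13, 10, 5, 3, 6, 8, 1, 4, 9, 12, 0]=(0 11 9 1 7 6 3 13)(4 10)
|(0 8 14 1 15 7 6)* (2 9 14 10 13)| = 11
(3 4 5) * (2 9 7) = (2 9 7)(3 4 5) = [0, 1, 9, 4, 5, 3, 6, 2, 8, 7]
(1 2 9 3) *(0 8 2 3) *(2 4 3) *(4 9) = [8, 2, 4, 1, 3, 5, 6, 7, 9, 0] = (0 8 9)(1 2 4 3)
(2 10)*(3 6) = (2 10)(3 6) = [0, 1, 10, 6, 4, 5, 3, 7, 8, 9, 2]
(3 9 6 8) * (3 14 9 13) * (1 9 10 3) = (1 9 6 8 14 10 3 13) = [0, 9, 2, 13, 4, 5, 8, 7, 14, 6, 3, 11, 12, 1, 10]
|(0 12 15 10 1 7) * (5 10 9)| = 8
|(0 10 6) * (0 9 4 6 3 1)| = |(0 10 3 1)(4 6 9)| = 12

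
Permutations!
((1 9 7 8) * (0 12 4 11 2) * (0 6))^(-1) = ((0 12 4 11 2 6)(1 9 7 8))^(-1) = (0 6 2 11 4 12)(1 8 7 9)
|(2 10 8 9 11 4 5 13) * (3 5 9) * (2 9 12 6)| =|(2 10 8 3 5 13 9 11 4 12 6)| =11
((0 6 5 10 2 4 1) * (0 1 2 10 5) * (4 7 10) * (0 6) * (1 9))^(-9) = ((1 9)(2 7 10 4))^(-9) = (1 9)(2 4 10 7)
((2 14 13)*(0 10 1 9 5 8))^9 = ((0 10 1 9 5 8)(2 14 13))^9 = (14)(0 9)(1 8)(5 10)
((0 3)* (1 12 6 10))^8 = (12)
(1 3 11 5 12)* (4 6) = (1 3 11 5 12)(4 6) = [0, 3, 2, 11, 6, 12, 4, 7, 8, 9, 10, 5, 1]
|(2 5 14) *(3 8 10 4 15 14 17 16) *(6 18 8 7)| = |(2 5 17 16 3 7 6 18 8 10 4 15 14)| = 13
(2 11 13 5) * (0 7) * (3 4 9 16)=(0 7)(2 11 13 5)(3 4 9 16)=[7, 1, 11, 4, 9, 2, 6, 0, 8, 16, 10, 13, 12, 5, 14, 15, 3]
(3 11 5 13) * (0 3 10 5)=(0 3 11)(5 13 10)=[3, 1, 2, 11, 4, 13, 6, 7, 8, 9, 5, 0, 12, 10]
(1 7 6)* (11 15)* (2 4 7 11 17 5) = [0, 11, 4, 3, 7, 2, 1, 6, 8, 9, 10, 15, 12, 13, 14, 17, 16, 5] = (1 11 15 17 5 2 4 7 6)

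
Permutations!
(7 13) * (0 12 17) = [12, 1, 2, 3, 4, 5, 6, 13, 8, 9, 10, 11, 17, 7, 14, 15, 16, 0] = (0 12 17)(7 13)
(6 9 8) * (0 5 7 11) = [5, 1, 2, 3, 4, 7, 9, 11, 6, 8, 10, 0] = (0 5 7 11)(6 9 8)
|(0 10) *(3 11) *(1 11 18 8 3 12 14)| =|(0 10)(1 11 12 14)(3 18 8)| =12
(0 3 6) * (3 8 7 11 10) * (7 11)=(0 8 11 10 3 6)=[8, 1, 2, 6, 4, 5, 0, 7, 11, 9, 3, 10]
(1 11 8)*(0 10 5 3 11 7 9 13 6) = (0 10 5 3 11 8 1 7 9 13 6) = [10, 7, 2, 11, 4, 3, 0, 9, 1, 13, 5, 8, 12, 6]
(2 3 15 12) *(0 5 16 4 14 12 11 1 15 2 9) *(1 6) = [5, 15, 3, 2, 14, 16, 1, 7, 8, 0, 10, 6, 9, 13, 12, 11, 4] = (0 5 16 4 14 12 9)(1 15 11 6)(2 3)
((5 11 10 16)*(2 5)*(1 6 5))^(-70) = (16)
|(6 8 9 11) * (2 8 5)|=6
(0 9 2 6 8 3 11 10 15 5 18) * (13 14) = (0 9 2 6 8 3 11 10 15 5 18)(13 14) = [9, 1, 6, 11, 4, 18, 8, 7, 3, 2, 15, 10, 12, 14, 13, 5, 16, 17, 0]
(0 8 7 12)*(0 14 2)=(0 8 7 12 14 2)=[8, 1, 0, 3, 4, 5, 6, 12, 7, 9, 10, 11, 14, 13, 2]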